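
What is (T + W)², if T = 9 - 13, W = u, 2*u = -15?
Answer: 529/4 ≈ 132.25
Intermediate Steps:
u = -15/2 (u = (½)*(-15) = -15/2 ≈ -7.5000)
W = -15/2 ≈ -7.5000
T = -4
(T + W)² = (-4 - 15/2)² = (-23/2)² = 529/4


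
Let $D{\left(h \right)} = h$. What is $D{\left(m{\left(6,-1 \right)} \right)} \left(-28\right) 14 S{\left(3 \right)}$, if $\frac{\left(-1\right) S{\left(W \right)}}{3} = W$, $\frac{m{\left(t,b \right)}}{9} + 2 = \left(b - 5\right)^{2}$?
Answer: $1079568$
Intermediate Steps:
$m{\left(t,b \right)} = -18 + 9 \left(-5 + b\right)^{2}$ ($m{\left(t,b \right)} = -18 + 9 \left(b - 5\right)^{2} = -18 + 9 \left(-5 + b\right)^{2}$)
$S{\left(W \right)} = - 3 W$
$D{\left(m{\left(6,-1 \right)} \right)} \left(-28\right) 14 S{\left(3 \right)} = \left(-18 + 9 \left(-5 - 1\right)^{2}\right) \left(-28\right) 14 \left(\left(-3\right) 3\right) = \left(-18 + 9 \left(-6\right)^{2}\right) \left(-28\right) 14 \left(-9\right) = \left(-18 + 9 \cdot 36\right) \left(-28\right) \left(-126\right) = \left(-18 + 324\right) \left(-28\right) \left(-126\right) = 306 \left(-28\right) \left(-126\right) = \left(-8568\right) \left(-126\right) = 1079568$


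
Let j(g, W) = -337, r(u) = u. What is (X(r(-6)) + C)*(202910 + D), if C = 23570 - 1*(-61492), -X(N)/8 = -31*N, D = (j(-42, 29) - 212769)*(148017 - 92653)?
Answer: -986022572406876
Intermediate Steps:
D = -11798400584 (D = (-337 - 212769)*(148017 - 92653) = -213106*55364 = -11798400584)
X(N) = 248*N (X(N) = -(-248)*N = 248*N)
C = 85062 (C = 23570 + 61492 = 85062)
(X(r(-6)) + C)*(202910 + D) = (248*(-6) + 85062)*(202910 - 11798400584) = (-1488 + 85062)*(-11798197674) = 83574*(-11798197674) = -986022572406876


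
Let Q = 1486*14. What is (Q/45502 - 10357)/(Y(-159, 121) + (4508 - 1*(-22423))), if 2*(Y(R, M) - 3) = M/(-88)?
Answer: -3769947280/9804156683 ≈ -0.38453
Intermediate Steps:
Q = 20804
Y(R, M) = 3 - M/176 (Y(R, M) = 3 + (M/(-88))/2 = 3 + (M*(-1/88))/2 = 3 + (-M/88)/2 = 3 - M/176)
(Q/45502 - 10357)/(Y(-159, 121) + (4508 - 1*(-22423))) = (20804/45502 - 10357)/((3 - 1/176*121) + (4508 - 1*(-22423))) = (20804*(1/45502) - 10357)/((3 - 11/16) + (4508 + 22423)) = (10402/22751 - 10357)/(37/16 + 26931) = -235621705/(22751*430933/16) = -235621705/22751*16/430933 = -3769947280/9804156683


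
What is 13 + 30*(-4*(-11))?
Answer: 1333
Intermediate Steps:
13 + 30*(-4*(-11)) = 13 + 30*44 = 13 + 1320 = 1333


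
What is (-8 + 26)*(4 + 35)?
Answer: 702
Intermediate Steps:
(-8 + 26)*(4 + 35) = 18*39 = 702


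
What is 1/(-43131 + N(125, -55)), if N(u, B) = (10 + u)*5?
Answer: -1/42456 ≈ -2.3554e-5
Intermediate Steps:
N(u, B) = 50 + 5*u
1/(-43131 + N(125, -55)) = 1/(-43131 + (50 + 5*125)) = 1/(-43131 + (50 + 625)) = 1/(-43131 + 675) = 1/(-42456) = -1/42456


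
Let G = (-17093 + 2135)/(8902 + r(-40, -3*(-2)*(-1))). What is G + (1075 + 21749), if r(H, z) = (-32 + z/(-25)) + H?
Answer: 2519080497/110378 ≈ 22822.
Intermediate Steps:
r(H, z) = -32 + H - z/25 (r(H, z) = (-32 + z*(-1/25)) + H = (-32 - z/25) + H = -32 + H - z/25)
G = -186975/110378 (G = (-17093 + 2135)/(8902 + (-32 - 40 - (-3*(-2))*(-1)/25)) = -14958/(8902 + (-32 - 40 - 6*(-1)/25)) = -14958/(8902 + (-32 - 40 - 1/25*(-6))) = -14958/(8902 + (-32 - 40 + 6/25)) = -14958/(8902 - 1794/25) = -14958/220756/25 = -14958*25/220756 = -186975/110378 ≈ -1.6940)
G + (1075 + 21749) = -186975/110378 + (1075 + 21749) = -186975/110378 + 22824 = 2519080497/110378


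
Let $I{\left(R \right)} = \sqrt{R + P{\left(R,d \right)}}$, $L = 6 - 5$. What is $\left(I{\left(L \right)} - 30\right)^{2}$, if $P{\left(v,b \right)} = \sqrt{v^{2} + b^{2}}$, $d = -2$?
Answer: $\left(30 - \sqrt{1 + \sqrt{5}}\right)^{2} \approx 795.3$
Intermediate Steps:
$L = 1$ ($L = 6 - 5 = 1$)
$P{\left(v,b \right)} = \sqrt{b^{2} + v^{2}}$
$I{\left(R \right)} = \sqrt{R + \sqrt{4 + R^{2}}}$ ($I{\left(R \right)} = \sqrt{R + \sqrt{\left(-2\right)^{2} + R^{2}}} = \sqrt{R + \sqrt{4 + R^{2}}}$)
$\left(I{\left(L \right)} - 30\right)^{2} = \left(\sqrt{1 + \sqrt{4 + 1^{2}}} - 30\right)^{2} = \left(\sqrt{1 + \sqrt{4 + 1}} - 30\right)^{2} = \left(\sqrt{1 + \sqrt{5}} - 30\right)^{2} = \left(-30 + \sqrt{1 + \sqrt{5}}\right)^{2}$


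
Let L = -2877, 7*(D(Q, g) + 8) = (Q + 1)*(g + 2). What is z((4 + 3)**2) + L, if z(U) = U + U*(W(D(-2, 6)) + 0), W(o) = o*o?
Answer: 1268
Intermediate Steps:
D(Q, g) = -8 + (1 + Q)*(2 + g)/7 (D(Q, g) = -8 + ((Q + 1)*(g + 2))/7 = -8 + ((1 + Q)*(2 + g))/7 = -8 + (1 + Q)*(2 + g)/7)
W(o) = o**2
z(U) = 4145*U/49 (z(U) = U + U*((-54/7 + (1/7)*6 + (2/7)*(-2) + (1/7)*(-2)*6)**2 + 0) = U + U*((-54/7 + 6/7 - 4/7 - 12/7)**2 + 0) = U + U*((-64/7)**2 + 0) = U + U*(4096/49 + 0) = U + U*(4096/49) = U + 4096*U/49 = 4145*U/49)
z((4 + 3)**2) + L = 4145*(4 + 3)**2/49 - 2877 = (4145/49)*7**2 - 2877 = (4145/49)*49 - 2877 = 4145 - 2877 = 1268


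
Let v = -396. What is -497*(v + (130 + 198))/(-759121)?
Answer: -33796/759121 ≈ -0.044520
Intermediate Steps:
-497*(v + (130 + 198))/(-759121) = -497*(-396 + (130 + 198))/(-759121) = -497*(-396 + 328)*(-1/759121) = -497*(-68)*(-1/759121) = 33796*(-1/759121) = -33796/759121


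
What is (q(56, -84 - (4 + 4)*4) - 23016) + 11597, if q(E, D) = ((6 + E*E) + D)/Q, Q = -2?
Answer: -12932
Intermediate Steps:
q(E, D) = -3 - D/2 - E²/2 (q(E, D) = ((6 + E*E) + D)/(-2) = -((6 + E²) + D)/2 = -(6 + D + E²)/2 = -3 - D/2 - E²/2)
(q(56, -84 - (4 + 4)*4) - 23016) + 11597 = ((-3 - (-84 - (4 + 4)*4)/2 - ½*56²) - 23016) + 11597 = ((-3 - (-84 - 8*4)/2 - ½*3136) - 23016) + 11597 = ((-3 - (-84 - 1*32)/2 - 1568) - 23016) + 11597 = ((-3 - (-84 - 32)/2 - 1568) - 23016) + 11597 = ((-3 - ½*(-116) - 1568) - 23016) + 11597 = ((-3 + 58 - 1568) - 23016) + 11597 = (-1513 - 23016) + 11597 = -24529 + 11597 = -12932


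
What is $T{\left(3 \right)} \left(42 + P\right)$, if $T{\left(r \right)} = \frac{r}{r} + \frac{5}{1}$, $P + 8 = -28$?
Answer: $36$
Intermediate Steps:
$P = -36$ ($P = -8 - 28 = -36$)
$T{\left(r \right)} = 6$ ($T{\left(r \right)} = 1 + 5 \cdot 1 = 1 + 5 = 6$)
$T{\left(3 \right)} \left(42 + P\right) = 6 \left(42 - 36\right) = 6 \cdot 6 = 36$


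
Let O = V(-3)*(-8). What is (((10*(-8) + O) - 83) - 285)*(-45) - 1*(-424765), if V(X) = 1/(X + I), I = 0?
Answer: 444805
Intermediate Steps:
V(X) = 1/X (V(X) = 1/(X + 0) = 1/X)
O = 8/3 (O = -8/(-3) = -⅓*(-8) = 8/3 ≈ 2.6667)
(((10*(-8) + O) - 83) - 285)*(-45) - 1*(-424765) = (((10*(-8) + 8/3) - 83) - 285)*(-45) - 1*(-424765) = (((-80 + 8/3) - 83) - 285)*(-45) + 424765 = ((-232/3 - 83) - 285)*(-45) + 424765 = (-481/3 - 285)*(-45) + 424765 = -1336/3*(-45) + 424765 = 20040 + 424765 = 444805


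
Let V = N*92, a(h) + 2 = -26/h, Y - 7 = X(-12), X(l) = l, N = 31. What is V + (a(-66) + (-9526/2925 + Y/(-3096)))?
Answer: 3501411299/1229800 ≈ 2847.1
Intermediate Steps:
Y = -5 (Y = 7 - 12 = -5)
a(h) = -2 - 26/h
V = 2852 (V = 31*92 = 2852)
V + (a(-66) + (-9526/2925 + Y/(-3096))) = 2852 + ((-2 - 26/(-66)) + (-9526/2925 - 5/(-3096))) = 2852 + ((-2 - 26*(-1/66)) + (-9526*1/2925 - 5*(-1/3096))) = 2852 + ((-2 + 13/33) + (-9526/2925 + 5/3096)) = 2852 + (-53/33 - 1091773/335400) = 2852 - 5978301/1229800 = 3501411299/1229800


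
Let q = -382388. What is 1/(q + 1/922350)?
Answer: -922350/352695571799 ≈ -2.6151e-6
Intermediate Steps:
1/(q + 1/922350) = 1/(-382388 + 1/922350) = 1/(-352695571799/922350) = -922350/352695571799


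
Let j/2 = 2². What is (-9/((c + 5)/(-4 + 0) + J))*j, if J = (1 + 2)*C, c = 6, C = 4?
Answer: -288/37 ≈ -7.7838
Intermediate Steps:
j = 8 (j = 2*2² = 2*4 = 8)
J = 12 (J = (1 + 2)*4 = 3*4 = 12)
(-9/((c + 5)/(-4 + 0) + J))*j = -9/((6 + 5)/(-4 + 0) + 12)*8 = -9/(11/(-4) + 12)*8 = -9/(11*(-¼) + 12)*8 = -9/(-11/4 + 12)*8 = -9/37/4*8 = -9*4/37*8 = -36/37*8 = -288/37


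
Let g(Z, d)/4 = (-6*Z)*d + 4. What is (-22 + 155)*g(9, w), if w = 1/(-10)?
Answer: 25004/5 ≈ 5000.8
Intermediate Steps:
w = -1/10 ≈ -0.10000
g(Z, d) = 16 - 24*Z*d (g(Z, d) = 4*((-6*Z)*d + 4) = 4*(-6*Z*d + 4) = 4*(4 - 6*Z*d) = 16 - 24*Z*d)
(-22 + 155)*g(9, w) = (-22 + 155)*(16 - 24*9*(-1/10)) = 133*(16 + 108/5) = 133*(188/5) = 25004/5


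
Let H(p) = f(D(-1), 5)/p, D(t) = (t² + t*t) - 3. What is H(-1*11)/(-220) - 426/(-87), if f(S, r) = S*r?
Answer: 68699/14036 ≈ 4.8945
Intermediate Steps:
D(t) = -3 + 2*t² (D(t) = (t² + t²) - 3 = 2*t² - 3 = -3 + 2*t²)
H(p) = -5/p (H(p) = ((-3 + 2*(-1)²)*5)/p = ((-3 + 2*1)*5)/p = ((-3 + 2)*5)/p = (-1*5)/p = -5/p)
H(-1*11)/(-220) - 426/(-87) = -5/((-1*11))/(-220) - 426/(-87) = -5/(-11)*(-1/220) - 426*(-1/87) = -5*(-1/11)*(-1/220) + 142/29 = (5/11)*(-1/220) + 142/29 = -1/484 + 142/29 = 68699/14036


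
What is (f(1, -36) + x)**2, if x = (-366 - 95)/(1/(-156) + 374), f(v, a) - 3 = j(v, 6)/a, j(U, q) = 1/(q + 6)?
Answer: 1979046279979729/635250487838976 ≈ 3.1154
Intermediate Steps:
j(U, q) = 1/(6 + q)
f(v, a) = 3 + 1/(12*a) (f(v, a) = 3 + 1/((6 + 6)*a) = 3 + 1/(12*a))
x = -71916/58343 (x = -461/(-1/156 + 374) = -461/58343/156 = -461*156/58343 = -71916/58343 ≈ -1.2326)
(f(1, -36) + x)**2 = ((3 + (1/12)/(-36)) - 71916/58343)**2 = ((3 + (1/12)*(-1/36)) - 71916/58343)**2 = ((3 - 1/432) - 71916/58343)**2 = (1295/432 - 71916/58343)**2 = (44486473/25204176)**2 = 1979046279979729/635250487838976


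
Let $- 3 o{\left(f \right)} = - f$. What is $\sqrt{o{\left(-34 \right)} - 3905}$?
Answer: $\frac{i \sqrt{35247}}{3} \approx 62.581 i$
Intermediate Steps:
$o{\left(f \right)} = \frac{f}{3}$ ($o{\left(f \right)} = - \frac{\left(-1\right) f}{3} = \frac{f}{3}$)
$\sqrt{o{\left(-34 \right)} - 3905} = \sqrt{\frac{1}{3} \left(-34\right) - 3905} = \sqrt{- \frac{34}{3} - 3905} = \sqrt{- \frac{11749}{3}} = \frac{i \sqrt{35247}}{3}$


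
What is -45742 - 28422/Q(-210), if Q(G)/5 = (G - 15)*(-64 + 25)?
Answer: -222995408/4875 ≈ -45743.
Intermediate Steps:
Q(G) = 2925 - 195*G (Q(G) = 5*((G - 15)*(-64 + 25)) = 5*((-15 + G)*(-39)) = 5*(585 - 39*G) = 2925 - 195*G)
-45742 - 28422/Q(-210) = -45742 - 28422/(2925 - 195*(-210)) = -45742 - 28422/(2925 + 40950) = -45742 - 28422/43875 = -45742 - 1*3158/4875 = -45742 - 3158/4875 = -222995408/4875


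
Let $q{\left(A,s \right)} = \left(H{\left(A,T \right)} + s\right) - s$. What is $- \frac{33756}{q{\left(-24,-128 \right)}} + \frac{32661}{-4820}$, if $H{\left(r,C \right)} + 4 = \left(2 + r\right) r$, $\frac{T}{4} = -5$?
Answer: $- \frac{44954571}{631420} \approx -71.196$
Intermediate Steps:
$T = -20$ ($T = 4 \left(-5\right) = -20$)
$H{\left(r,C \right)} = -4 + r \left(2 + r\right)$ ($H{\left(r,C \right)} = -4 + \left(2 + r\right) r = -4 + r \left(2 + r\right)$)
$q{\left(A,s \right)} = -4 + A^{2} + 2 A$ ($q{\left(A,s \right)} = \left(\left(-4 + A^{2} + 2 A\right) + s\right) - s = \left(-4 + s + A^{2} + 2 A\right) - s = -4 + A^{2} + 2 A$)
$- \frac{33756}{q{\left(-24,-128 \right)}} + \frac{32661}{-4820} = - \frac{33756}{-4 + \left(-24\right)^{2} + 2 \left(-24\right)} + \frac{32661}{-4820} = - \frac{33756}{-4 + 576 - 48} + 32661 \left(- \frac{1}{4820}\right) = - \frac{33756}{524} - \frac{32661}{4820} = \left(-33756\right) \frac{1}{524} - \frac{32661}{4820} = - \frac{8439}{131} - \frac{32661}{4820} = - \frac{44954571}{631420}$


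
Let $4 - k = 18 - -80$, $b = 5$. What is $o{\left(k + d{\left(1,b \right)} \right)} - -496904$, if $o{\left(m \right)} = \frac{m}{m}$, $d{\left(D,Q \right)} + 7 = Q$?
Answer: $496905$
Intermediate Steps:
$k = -94$ ($k = 4 - \left(18 - -80\right) = 4 - \left(18 + 80\right) = 4 - 98 = -94$)
$d{\left(D,Q \right)} = -7 + Q$
$o{\left(m \right)} = 1$
$o{\left(k + d{\left(1,b \right)} \right)} - -496904 = 1 - -496904 = 1 + 496904 = 496905$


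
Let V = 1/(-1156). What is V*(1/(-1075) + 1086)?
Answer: -1167449/1242700 ≈ -0.93945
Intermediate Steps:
V = -1/1156 ≈ -0.00086505
V*(1/(-1075) + 1086) = -(1/(-1075) + 1086)/1156 = -(-1/1075 + 1086)/1156 = -1/1156*1167449/1075 = -1167449/1242700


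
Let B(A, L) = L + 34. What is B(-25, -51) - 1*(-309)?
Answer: 292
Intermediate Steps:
B(A, L) = 34 + L
B(-25, -51) - 1*(-309) = (34 - 51) - 1*(-309) = -17 + 309 = 292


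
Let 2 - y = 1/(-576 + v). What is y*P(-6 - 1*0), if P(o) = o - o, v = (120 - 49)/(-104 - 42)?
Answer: 0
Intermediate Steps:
v = -71/146 (v = 71/(-146) = 71*(-1/146) = -71/146 ≈ -0.48630)
P(o) = 0
y = 168480/84167 (y = 2 - 1/(-576 - 71/146) = 2 - 1/(-84167/146) = 2 - 1*(-146/84167) = 2 + 146/84167 = 168480/84167 ≈ 2.0017)
y*P(-6 - 1*0) = (168480/84167)*0 = 0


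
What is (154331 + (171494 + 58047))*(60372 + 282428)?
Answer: 131591321600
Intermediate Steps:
(154331 + (171494 + 58047))*(60372 + 282428) = (154331 + 229541)*342800 = 383872*342800 = 131591321600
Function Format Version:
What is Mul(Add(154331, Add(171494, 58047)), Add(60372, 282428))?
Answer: 131591321600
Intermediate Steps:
Mul(Add(154331, Add(171494, 58047)), Add(60372, 282428)) = Mul(Add(154331, 229541), 342800) = Mul(383872, 342800) = 131591321600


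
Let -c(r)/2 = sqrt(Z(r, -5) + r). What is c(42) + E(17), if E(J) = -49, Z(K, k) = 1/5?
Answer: -49 - 2*sqrt(1055)/5 ≈ -61.992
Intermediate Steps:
Z(K, k) = 1/5
c(r) = -2*sqrt(1/5 + r)
c(42) + E(17) = -2*sqrt(5 + 25*42)/5 - 49 = -2*sqrt(5 + 1050)/5 - 49 = -2*sqrt(1055)/5 - 49 = -49 - 2*sqrt(1055)/5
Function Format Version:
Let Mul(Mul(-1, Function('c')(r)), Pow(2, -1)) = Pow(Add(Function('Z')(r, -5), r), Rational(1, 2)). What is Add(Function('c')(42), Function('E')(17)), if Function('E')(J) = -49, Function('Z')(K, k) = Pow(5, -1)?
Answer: Add(-49, Mul(Rational(-2, 5), Pow(1055, Rational(1, 2)))) ≈ -61.992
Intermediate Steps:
Function('Z')(K, k) = Rational(1, 5)
Function('c')(r) = Mul(-2, Pow(Add(Rational(1, 5), r), Rational(1, 2)))
Add(Function('c')(42), Function('E')(17)) = Add(Mul(Rational(-2, 5), Pow(Add(5, Mul(25, 42)), Rational(1, 2))), -49) = Add(Mul(Rational(-2, 5), Pow(Add(5, 1050), Rational(1, 2))), -49) = Add(Mul(Rational(-2, 5), Pow(1055, Rational(1, 2))), -49) = Add(-49, Mul(Rational(-2, 5), Pow(1055, Rational(1, 2))))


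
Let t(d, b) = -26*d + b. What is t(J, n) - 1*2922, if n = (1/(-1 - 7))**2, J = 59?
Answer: -285183/64 ≈ -4456.0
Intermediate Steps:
n = 1/64 (n = (1/(-8))**2 = (-1/8)**2 = 1/64 ≈ 0.015625)
t(d, b) = b - 26*d
t(J, n) - 1*2922 = (1/64 - 26*59) - 1*2922 = (1/64 - 1534) - 2922 = -98175/64 - 2922 = -285183/64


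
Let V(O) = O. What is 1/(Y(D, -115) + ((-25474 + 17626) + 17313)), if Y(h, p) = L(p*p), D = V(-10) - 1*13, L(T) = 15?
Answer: 1/9480 ≈ 0.00010549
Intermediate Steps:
D = -23 (D = -10 - 1*13 = -10 - 13 = -23)
Y(h, p) = 15
1/(Y(D, -115) + ((-25474 + 17626) + 17313)) = 1/(15 + ((-25474 + 17626) + 17313)) = 1/(15 + (-7848 + 17313)) = 1/(15 + 9465) = 1/9480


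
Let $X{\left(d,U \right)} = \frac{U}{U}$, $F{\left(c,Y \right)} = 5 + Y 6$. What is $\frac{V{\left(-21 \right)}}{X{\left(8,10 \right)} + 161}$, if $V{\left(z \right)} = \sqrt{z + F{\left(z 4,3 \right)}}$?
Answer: $\frac{\sqrt{2}}{162} \approx 0.0087297$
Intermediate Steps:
$F{\left(c,Y \right)} = 5 + 6 Y$
$X{\left(d,U \right)} = 1$
$V{\left(z \right)} = \sqrt{23 + z}$ ($V{\left(z \right)} = \sqrt{z + \left(5 + 6 \cdot 3\right)} = \sqrt{z + \left(5 + 18\right)} = \sqrt{z + 23} = \sqrt{23 + z}$)
$\frac{V{\left(-21 \right)}}{X{\left(8,10 \right)} + 161} = \frac{\sqrt{23 - 21}}{1 + 161} = \frac{\sqrt{2}}{162}$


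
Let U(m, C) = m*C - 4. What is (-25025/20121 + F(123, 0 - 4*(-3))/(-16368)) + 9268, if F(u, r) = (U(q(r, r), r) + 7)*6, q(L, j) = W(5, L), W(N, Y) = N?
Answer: 508651799761/54890088 ≈ 9266.7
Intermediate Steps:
q(L, j) = 5
U(m, C) = -4 + C*m (U(m, C) = C*m - 4 = -4 + C*m)
F(u, r) = 18 + 30*r (F(u, r) = ((-4 + r*5) + 7)*6 = ((-4 + 5*r) + 7)*6 = (3 + 5*r)*6 = 18 + 30*r)
(-25025/20121 + F(123, 0 - 4*(-3))/(-16368)) + 9268 = (-25025/20121 + (18 + 30*(0 - 4*(-3)))/(-16368)) + 9268 = (-25025*1/20121 + (18 + 30*(0 + 12))*(-1/16368)) + 9268 = (-25025/20121 + (18 + 30*12)*(-1/16368)) + 9268 = (-25025/20121 + (18 + 360)*(-1/16368)) + 9268 = (-25025/20121 + 378*(-1/16368)) + 9268 = (-25025/20121 - 63/2728) + 9268 = -69535823/54890088 + 9268 = 508651799761/54890088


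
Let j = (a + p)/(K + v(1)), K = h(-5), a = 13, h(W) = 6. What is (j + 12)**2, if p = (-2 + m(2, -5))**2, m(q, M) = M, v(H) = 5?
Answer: 37636/121 ≈ 311.04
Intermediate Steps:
K = 6
p = 49 (p = (-2 - 5)**2 = (-7)**2 = 49)
j = 62/11 (j = (13 + 49)/(6 + 5) = 62/11 ≈ 5.6364)
(j + 12)**2 = (62/11 + 12)**2 = (194/11)**2 = 37636/121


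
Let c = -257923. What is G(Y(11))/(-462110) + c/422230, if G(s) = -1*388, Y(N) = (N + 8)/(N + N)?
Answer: -11902497229/19511670530 ≈ -0.61002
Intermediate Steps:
Y(N) = (8 + N)/(2*N) (Y(N) = (8 + N)/((2*N)) = (8 + N)*(1/(2*N)) = (8 + N)/(2*N))
G(s) = -388
G(Y(11))/(-462110) + c/422230 = -388/(-462110) - 257923/422230 = -388*(-1/462110) - 257923*1/422230 = 194/231055 - 257923/422230 = -11902497229/19511670530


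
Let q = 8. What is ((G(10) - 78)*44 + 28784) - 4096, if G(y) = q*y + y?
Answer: 25216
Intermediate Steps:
G(y) = 9*y (G(y) = 8*y + y = 9*y)
((G(10) - 78)*44 + 28784) - 4096 = ((9*10 - 78)*44 + 28784) - 4096 = ((90 - 78)*44 + 28784) - 4096 = (12*44 + 28784) - 4096 = (528 + 28784) - 4096 = 29312 - 4096 = 25216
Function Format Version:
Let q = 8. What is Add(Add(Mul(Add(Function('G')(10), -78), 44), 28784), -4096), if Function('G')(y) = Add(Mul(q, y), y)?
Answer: 25216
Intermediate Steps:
Function('G')(y) = Mul(9, y) (Function('G')(y) = Add(Mul(8, y), y) = Mul(9, y))
Add(Add(Mul(Add(Function('G')(10), -78), 44), 28784), -4096) = Add(Add(Mul(Add(Mul(9, 10), -78), 44), 28784), -4096) = Add(Add(Mul(Add(90, -78), 44), 28784), -4096) = Add(Add(Mul(12, 44), 28784), -4096) = Add(Add(528, 28784), -4096) = Add(29312, -4096) = 25216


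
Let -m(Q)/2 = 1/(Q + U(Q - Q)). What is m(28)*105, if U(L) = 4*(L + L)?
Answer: -15/2 ≈ -7.5000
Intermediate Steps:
U(L) = 8*L (U(L) = 4*(2*L) = 8*L)
m(Q) = -2/Q (m(Q) = -2/(Q + 8*(Q - Q)) = -2/(Q + 8*0) = -2/(Q + 0) = -2/Q)
m(28)*105 = -2/28*105 = -2*1/28*105 = -1/14*105 = -15/2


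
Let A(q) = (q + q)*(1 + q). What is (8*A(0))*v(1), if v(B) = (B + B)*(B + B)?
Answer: 0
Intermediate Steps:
A(q) = 2*q*(1 + q) (A(q) = (2*q)*(1 + q) = 2*q*(1 + q))
v(B) = 4*B² (v(B) = (2*B)*(2*B) = 4*B²)
(8*A(0))*v(1) = (8*(2*0*(1 + 0)))*(4*1²) = (8*(2*0*1))*(4*1) = (8*0)*4 = 0*4 = 0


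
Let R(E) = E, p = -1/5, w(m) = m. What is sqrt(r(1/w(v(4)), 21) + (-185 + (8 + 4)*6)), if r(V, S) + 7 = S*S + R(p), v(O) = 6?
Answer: 2*sqrt(2005)/5 ≈ 17.911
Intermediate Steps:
p = -1/5 (p = -1*1/5 = -1/5 ≈ -0.20000)
r(V, S) = -36/5 + S**2 (r(V, S) = -7 + (S*S - 1/5) = -7 + (S**2 - 1/5) = -7 + (-1/5 + S**2) = -36/5 + S**2)
sqrt(r(1/w(v(4)), 21) + (-185 + (8 + 4)*6)) = sqrt((-36/5 + 21**2) + (-185 + (8 + 4)*6)) = sqrt((-36/5 + 441) + (-185 + 12*6)) = sqrt(2169/5 + (-185 + 72)) = sqrt(2169/5 - 113) = sqrt(1604/5) = 2*sqrt(2005)/5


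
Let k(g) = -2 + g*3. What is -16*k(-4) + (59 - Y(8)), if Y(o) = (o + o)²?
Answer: 27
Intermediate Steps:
k(g) = -2 + 3*g
Y(o) = 4*o² (Y(o) = (2*o)² = 4*o²)
-16*k(-4) + (59 - Y(8)) = -16*(-2 + 3*(-4)) + (59 - 4*8²) = -16*(-2 - 12) + (59 - 4*64) = -16*(-14) + (59 - 1*256) = 224 + (59 - 256) = 224 - 197 = 27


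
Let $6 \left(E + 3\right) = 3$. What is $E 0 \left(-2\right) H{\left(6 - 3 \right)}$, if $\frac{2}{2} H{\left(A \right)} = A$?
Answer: $0$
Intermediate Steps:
$H{\left(A \right)} = A$
$E = - \frac{5}{2}$ ($E = -3 + \frac{1}{6} \cdot 3 = -3 + \frac{1}{2} = - \frac{5}{2} \approx -2.5$)
$E 0 \left(-2\right) H{\left(6 - 3 \right)} = - \frac{5 \cdot 0 \left(-2\right) \left(6 - 3\right)}{2} = - \frac{5 \cdot 0 \left(6 - 3\right)}{2} = - \frac{5 \cdot 0 \cdot 3}{2} = \left(- \frac{5}{2}\right) 0 = 0$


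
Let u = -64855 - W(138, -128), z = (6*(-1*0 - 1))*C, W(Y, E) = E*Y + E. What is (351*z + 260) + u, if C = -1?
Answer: -44697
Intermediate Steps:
W(Y, E) = E + E*Y
z = 6 (z = (6*(-1*0 - 1))*(-1) = (6*(0 - 1))*(-1) = (6*(-1))*(-1) = -6*(-1) = 6)
u = -47063 (u = -64855 - (-128)*(1 + 138) = -64855 - (-128)*139 = -64855 - 1*(-17792) = -64855 + 17792 = -47063)
(351*z + 260) + u = (351*6 + 260) - 47063 = (2106 + 260) - 47063 = 2366 - 47063 = -44697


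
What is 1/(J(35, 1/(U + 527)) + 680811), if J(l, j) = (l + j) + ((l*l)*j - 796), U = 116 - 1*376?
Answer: 267/181574576 ≈ 1.4705e-6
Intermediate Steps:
U = -260 (U = 116 - 376 = -260)
J(l, j) = -796 + j + l + j*l² (J(l, j) = (j + l) + (l²*j - 796) = (j + l) + (j*l² - 796) = (j + l) + (-796 + j*l²) = -796 + j + l + j*l²)
1/(J(35, 1/(U + 527)) + 680811) = 1/((-796 + 1/(-260 + 527) + 35 + 35²/(-260 + 527)) + 680811) = 1/((-796 + 1/267 + 35 + 1225/267) + 680811) = 1/(-201961/267 + 680811) = 1/(181574576/267) = 267/181574576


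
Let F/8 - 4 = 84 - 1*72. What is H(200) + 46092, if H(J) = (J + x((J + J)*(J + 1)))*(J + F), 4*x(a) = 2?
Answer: 111856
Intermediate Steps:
F = 128 (F = 32 + 8*(84 - 1*72) = 32 + 8*(84 - 72) = 32 + 8*12 = 32 + 96 = 128)
x(a) = ½ (x(a) = (¼)*2 = ½)
H(J) = (½ + J)*(128 + J) (H(J) = (J + ½)*(J + 128) = (½ + J)*(128 + J))
H(200) + 46092 = (64 + 200² + (257/2)*200) + 46092 = (64 + 40000 + 25700) + 46092 = 65764 + 46092 = 111856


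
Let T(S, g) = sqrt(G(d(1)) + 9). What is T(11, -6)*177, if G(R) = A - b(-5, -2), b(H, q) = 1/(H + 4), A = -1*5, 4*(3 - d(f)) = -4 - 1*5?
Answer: 177*sqrt(5) ≈ 395.78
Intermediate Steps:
d(f) = 21/4 (d(f) = 3 - (-4 - 1*5)/4 = 3 - (-4 - 5)/4 = 3 - 1/4*(-9) = 3 + 9/4 = 21/4)
A = -5
b(H, q) = 1/(4 + H)
G(R) = -4 (G(R) = -5 - 1/(4 - 5) = -5 - 1/(-1) = -5 - 1*(-1) = -5 + 1 = -4)
T(S, g) = sqrt(5) (T(S, g) = sqrt(-4 + 9) = sqrt(5))
T(11, -6)*177 = sqrt(5)*177 = 177*sqrt(5)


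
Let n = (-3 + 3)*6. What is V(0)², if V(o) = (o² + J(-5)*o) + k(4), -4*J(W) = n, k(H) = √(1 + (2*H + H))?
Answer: 13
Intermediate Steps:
k(H) = √(1 + 3*H)
n = 0 (n = 0*6 = 0)
J(W) = 0 (J(W) = -¼*0 = 0)
V(o) = √13 + o² (V(o) = (o² + 0*o) + √(1 + 3*4) = (o² + 0) + √(1 + 12) = o² + √13 = √13 + o²)
V(0)² = (√13 + 0²)² = (√13 + 0)² = (√13)² = 13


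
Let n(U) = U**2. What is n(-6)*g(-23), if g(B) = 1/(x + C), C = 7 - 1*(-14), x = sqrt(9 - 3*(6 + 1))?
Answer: 252/151 - 24*I*sqrt(3)/151 ≈ 1.6689 - 0.27529*I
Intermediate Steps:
x = 2*I*sqrt(3) (x = sqrt(9 - 3*7) = sqrt(9 - 21) = sqrt(-12) = 2*I*sqrt(3) ≈ 3.4641*I)
C = 21 (C = 7 + 14 = 21)
g(B) = 1/(21 + 2*I*sqrt(3)) (g(B) = 1/(2*I*sqrt(3) + 21) = 1/(21 + 2*I*sqrt(3)))
n(-6)*g(-23) = (-6)**2*(7/151 - 2*I*sqrt(3)/453) = 36*(7/151 - 2*I*sqrt(3)/453) = 252/151 - 24*I*sqrt(3)/151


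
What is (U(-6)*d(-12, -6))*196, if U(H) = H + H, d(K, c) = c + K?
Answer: 42336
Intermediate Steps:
d(K, c) = K + c
U(H) = 2*H
(U(-6)*d(-12, -6))*196 = ((2*(-6))*(-12 - 6))*196 = -12*(-18)*196 = 216*196 = 42336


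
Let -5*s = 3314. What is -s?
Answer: 3314/5 ≈ 662.80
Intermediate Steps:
s = -3314/5 (s = -⅕*3314 = -3314/5 ≈ -662.80)
-s = -1*(-3314/5) = 3314/5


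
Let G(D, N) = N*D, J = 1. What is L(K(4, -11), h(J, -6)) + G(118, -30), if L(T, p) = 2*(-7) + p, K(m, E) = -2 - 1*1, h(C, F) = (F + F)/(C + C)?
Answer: -3560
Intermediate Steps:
h(C, F) = F/C (h(C, F) = (2*F)/((2*C)) = (2*F)*(1/(2*C)) = F/C)
K(m, E) = -3 (K(m, E) = -2 - 1 = -3)
L(T, p) = -14 + p
G(D, N) = D*N
L(K(4, -11), h(J, -6)) + G(118, -30) = (-14 - 6/1) + 118*(-30) = (-14 - 6*1) - 3540 = (-14 - 6) - 3540 = -20 - 3540 = -3560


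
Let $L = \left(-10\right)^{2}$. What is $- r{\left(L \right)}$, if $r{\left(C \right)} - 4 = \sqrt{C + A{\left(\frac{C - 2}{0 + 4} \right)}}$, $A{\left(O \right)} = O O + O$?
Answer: $-4 - \frac{\sqrt{2899}}{2} \approx -30.921$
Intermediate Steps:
$A{\left(O \right)} = O + O^{2}$ ($A{\left(O \right)} = O^{2} + O = O + O^{2}$)
$L = 100$
$r{\left(C \right)} = 4 + \sqrt{C + \left(\frac{1}{2} + \frac{C}{4}\right) \left(- \frac{1}{2} + \frac{C}{4}\right)}$ ($r{\left(C \right)} = 4 + \sqrt{C + \frac{C - 2}{0 + 4} \left(1 + \frac{C - 2}{0 + 4}\right)} = 4 + \sqrt{C + \frac{-2 + C}{4} \left(1 + \frac{-2 + C}{4}\right)} = 4 + \sqrt{C + \left(-2 + C\right) \frac{1}{4} \left(1 + \left(-2 + C\right) \frac{1}{4}\right)} = 4 + \sqrt{C + \left(- \frac{1}{2} + \frac{C}{4}\right) \left(1 + \left(- \frac{1}{2} + \frac{C}{4}\right)\right)} = 4 + \sqrt{C + \left(- \frac{1}{2} + \frac{C}{4}\right) \left(\frac{1}{2} + \frac{C}{4}\right)} = 4 + \sqrt{C + \left(\frac{1}{2} + \frac{C}{4}\right) \left(- \frac{1}{2} + \frac{C}{4}\right)}$)
$- r{\left(L \right)} = - (4 + \frac{\sqrt{-4 + 100^{2} + 16 \cdot 100}}{4}) = - (4 + \frac{\sqrt{-4 + 10000 + 1600}}{4}) = - (4 + \frac{\sqrt{11596}}{4}) = - (4 + \frac{2 \sqrt{2899}}{4}) = - (4 + \frac{\sqrt{2899}}{2}) = -4 - \frac{\sqrt{2899}}{2}$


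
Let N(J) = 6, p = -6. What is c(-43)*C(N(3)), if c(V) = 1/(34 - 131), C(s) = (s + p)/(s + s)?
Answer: 0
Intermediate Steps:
C(s) = (-6 + s)/(2*s) (C(s) = (s - 6)/(s + s) = (-6 + s)/((2*s)) = (-6 + s)*(1/(2*s)) = (-6 + s)/(2*s))
c(V) = -1/97 (c(V) = 1/(-97) = -1/97)
c(-43)*C(N(3)) = -(-6 + 6)/(194*6) = -0/(194*6) = -1/97*0 = 0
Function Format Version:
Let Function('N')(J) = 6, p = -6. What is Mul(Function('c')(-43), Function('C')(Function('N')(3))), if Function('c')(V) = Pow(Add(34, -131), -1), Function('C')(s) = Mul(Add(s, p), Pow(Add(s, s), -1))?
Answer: 0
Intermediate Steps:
Function('C')(s) = Mul(Rational(1, 2), Pow(s, -1), Add(-6, s)) (Function('C')(s) = Mul(Add(s, -6), Pow(Add(s, s), -1)) = Mul(Add(-6, s), Pow(Mul(2, s), -1)) = Mul(Add(-6, s), Mul(Rational(1, 2), Pow(s, -1))) = Mul(Rational(1, 2), Pow(s, -1), Add(-6, s)))
Function('c')(V) = Rational(-1, 97) (Function('c')(V) = Pow(-97, -1) = Rational(-1, 97))
Mul(Function('c')(-43), Function('C')(Function('N')(3))) = Mul(Rational(-1, 97), Mul(Rational(1, 2), Pow(6, -1), Add(-6, 6))) = Mul(Rational(-1, 97), Mul(Rational(1, 2), Rational(1, 6), 0)) = Mul(Rational(-1, 97), 0) = 0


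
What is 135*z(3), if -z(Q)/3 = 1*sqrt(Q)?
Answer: -405*sqrt(3) ≈ -701.48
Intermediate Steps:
z(Q) = -3*sqrt(Q)
135*z(3) = 135*(-3*sqrt(3)) = -405*sqrt(3)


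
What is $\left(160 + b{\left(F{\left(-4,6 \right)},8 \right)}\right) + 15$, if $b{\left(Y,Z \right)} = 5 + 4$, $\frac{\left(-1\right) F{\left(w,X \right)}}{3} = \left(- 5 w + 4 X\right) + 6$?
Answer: $184$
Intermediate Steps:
$F{\left(w,X \right)} = -18 - 12 X + 15 w$ ($F{\left(w,X \right)} = - 3 \left(\left(- 5 w + 4 X\right) + 6\right) = - 3 \left(6 - 5 w + 4 X\right) = -18 - 12 X + 15 w$)
$b{\left(Y,Z \right)} = 9$
$\left(160 + b{\left(F{\left(-4,6 \right)},8 \right)}\right) + 15 = \left(160 + 9\right) + 15 = 169 + 15 = 184$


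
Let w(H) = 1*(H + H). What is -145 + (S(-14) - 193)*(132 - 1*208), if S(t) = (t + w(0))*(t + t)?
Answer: -15269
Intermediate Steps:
w(H) = 2*H (w(H) = 1*(2*H) = 2*H)
S(t) = 2*t² (S(t) = (t + 2*0)*(t + t) = (t + 0)*(2*t) = t*(2*t) = 2*t²)
-145 + (S(-14) - 193)*(132 - 1*208) = -145 + (2*(-14)² - 193)*(132 - 1*208) = -145 + (2*196 - 193)*(132 - 208) = -145 + (392 - 193)*(-76) = -145 + 199*(-76) = -145 - 15124 = -15269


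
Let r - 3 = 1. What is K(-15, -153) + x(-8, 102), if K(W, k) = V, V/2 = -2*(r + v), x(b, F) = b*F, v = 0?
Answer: -832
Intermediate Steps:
r = 4 (r = 3 + 1 = 4)
x(b, F) = F*b
V = -16 (V = 2*(-2*(4 + 0)) = 2*(-2*4) = 2*(-8) = -16)
K(W, k) = -16
K(-15, -153) + x(-8, 102) = -16 + 102*(-8) = -16 - 816 = -832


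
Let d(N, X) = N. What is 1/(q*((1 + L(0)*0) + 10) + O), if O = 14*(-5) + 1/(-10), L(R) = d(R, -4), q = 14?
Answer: 10/839 ≈ 0.011919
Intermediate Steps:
L(R) = R
O = -701/10 (O = -70 - ⅒ = -701/10 ≈ -70.100)
1/(q*((1 + L(0)*0) + 10) + O) = 1/(14*((1 + 0*0) + 10) - 701/10) = 1/(14*((1 + 0) + 10) - 701/10) = 1/(14*(1 + 10) - 701/10) = 1/(14*11 - 701/10) = 1/(154 - 701/10) = 1/(839/10) = 10/839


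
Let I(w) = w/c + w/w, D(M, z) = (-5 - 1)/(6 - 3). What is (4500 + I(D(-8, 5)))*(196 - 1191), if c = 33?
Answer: -147788345/33 ≈ -4.4784e+6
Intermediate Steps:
D(M, z) = -2 (D(M, z) = -6/3 = -6*⅓ = -2)
I(w) = 1 + w/33 (I(w) = w/33 + w/w = w*(1/33) + 1 = w/33 + 1 = 1 + w/33)
(4500 + I(D(-8, 5)))*(196 - 1191) = (4500 + (1 + (1/33)*(-2)))*(196 - 1191) = (4500 + (1 - 2/33))*(-995) = (4500 + 31/33)*(-995) = (148531/33)*(-995) = -147788345/33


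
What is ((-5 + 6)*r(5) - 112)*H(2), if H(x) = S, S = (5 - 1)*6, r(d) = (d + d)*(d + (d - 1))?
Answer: -528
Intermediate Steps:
r(d) = 2*d*(-1 + 2*d) (r(d) = (2*d)*(d + (-1 + d)) = (2*d)*(-1 + 2*d) = 2*d*(-1 + 2*d))
S = 24 (S = 4*6 = 24)
H(x) = 24
((-5 + 6)*r(5) - 112)*H(2) = ((-5 + 6)*(2*5*(-1 + 2*5)) - 112)*24 = (1*(2*5*(-1 + 10)) - 112)*24 = (1*(2*5*9) - 112)*24 = (1*90 - 112)*24 = (90 - 112)*24 = -22*24 = -528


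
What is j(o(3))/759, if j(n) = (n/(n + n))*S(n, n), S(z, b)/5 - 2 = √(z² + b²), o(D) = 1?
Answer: 5/759 + 5*√2/1518 ≈ 0.011246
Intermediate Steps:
S(z, b) = 10 + 5*√(b² + z²) (S(z, b) = 10 + 5*√(z² + b²) = 10 + 5*√(b² + z²))
j(n) = 5 + 5*√2*√(n²)/2 (j(n) = (n/(n + n))*(10 + 5*√(n² + n²)) = (n/((2*n)))*(10 + 5*√(2*n²)) = ((1/(2*n))*n)*(10 + 5*(√2*√(n²))) = (10 + 5*√2*√(n²))/2 = 5 + 5*√2*√(n²)/2)
j(o(3))/759 = (5 + 5*√2*√(1²)/2)/759 = (5 + 5*√2*√1/2)*(1/759) = (5 + (5/2)*√2*1)*(1/759) = (5 + 5*√2/2)*(1/759) = 5/759 + 5*√2/1518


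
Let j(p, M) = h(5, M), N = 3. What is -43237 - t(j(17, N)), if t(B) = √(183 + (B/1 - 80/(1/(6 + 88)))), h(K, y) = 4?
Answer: -43237 - I*√7333 ≈ -43237.0 - 85.633*I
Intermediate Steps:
j(p, M) = 4
t(B) = √(-7337 + B) (t(B) = √(183 + (B*1 - 80/(1/94))) = √(183 + (B - 80/1/94)) = √(183 + (B - 80*94)) = √(183 + (B - 7520)) = √(183 + (-7520 + B)) = √(-7337 + B))
-43237 - t(j(17, N)) = -43237 - √(-7337 + 4) = -43237 - √(-7333) = -43237 - I*√7333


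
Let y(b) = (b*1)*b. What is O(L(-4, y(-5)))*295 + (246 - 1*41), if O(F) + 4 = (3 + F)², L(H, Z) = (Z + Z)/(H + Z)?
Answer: 3336880/441 ≈ 7566.6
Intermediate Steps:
y(b) = b² (y(b) = b*b = b²)
L(H, Z) = 2*Z/(H + Z) (L(H, Z) = (2*Z)/(H + Z) = 2*Z/(H + Z))
O(F) = -4 + (3 + F)²
O(L(-4, y(-5)))*295 + (246 - 1*41) = (-4 + (3 + 2*(-5)²/(-4 + (-5)²))²)*295 + (246 - 1*41) = (-4 + (3 + 2*25/(-4 + 25))²)*295 + (246 - 41) = (-4 + (3 + 2*25/21)²)*295 + 205 = (-4 + (3 + 2*25*(1/21))²)*295 + 205 = (-4 + (3 + 50/21)²)*295 + 205 = (-4 + (113/21)²)*295 + 205 = (-4 + 12769/441)*295 + 205 = (11005/441)*295 + 205 = 3246475/441 + 205 = 3336880/441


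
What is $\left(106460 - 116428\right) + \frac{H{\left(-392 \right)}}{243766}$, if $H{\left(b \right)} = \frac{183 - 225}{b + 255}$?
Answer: $- \frac{166445374907}{16697971} \approx -9968.0$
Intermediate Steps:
$H{\left(b \right)} = - \frac{42}{255 + b}$
$\left(106460 - 116428\right) + \frac{H{\left(-392 \right)}}{243766} = \left(106460 - 116428\right) + \frac{\left(-42\right) \frac{1}{255 - 392}}{243766} = -9968 + - \frac{42}{-137} \cdot \frac{1}{243766} = -9968 + \left(-42\right) \left(- \frac{1}{137}\right) \frac{1}{243766} = -9968 + \frac{42}{137} \cdot \frac{1}{243766} = -9968 + \frac{21}{16697971} = - \frac{166445374907}{16697971}$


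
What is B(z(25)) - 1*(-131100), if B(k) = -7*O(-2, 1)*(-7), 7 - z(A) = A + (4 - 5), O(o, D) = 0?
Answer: 131100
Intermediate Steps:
z(A) = 8 - A (z(A) = 7 - (A + (4 - 5)) = 7 - (A - 1) = 7 - (-1 + A) = 7 + (1 - A) = 8 - A)
B(k) = 0 (B(k) = -7*0*(-7) = 0*(-7) = 0)
B(z(25)) - 1*(-131100) = 0 - 1*(-131100) = 0 + 131100 = 131100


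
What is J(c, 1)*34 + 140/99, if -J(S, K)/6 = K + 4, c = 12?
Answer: -100840/99 ≈ -1018.6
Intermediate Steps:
J(S, K) = -24 - 6*K (J(S, K) = -6*(K + 4) = -6*(4 + K) = -24 - 6*K)
J(c, 1)*34 + 140/99 = (-24 - 6*1)*34 + 140/99 = (-24 - 6)*34 + 140*(1/99) = -30*34 + 140/99 = -1020 + 140/99 = -100840/99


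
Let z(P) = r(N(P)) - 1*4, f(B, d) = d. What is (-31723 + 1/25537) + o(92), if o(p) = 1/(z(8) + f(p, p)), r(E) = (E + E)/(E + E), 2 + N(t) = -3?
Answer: -72099786713/2272793 ≈ -31723.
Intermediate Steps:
N(t) = -5 (N(t) = -2 - 3 = -5)
r(E) = 1 (r(E) = (2*E)/((2*E)) = (2*E)*(1/(2*E)) = 1)
z(P) = -3 (z(P) = 1 - 1*4 = 1 - 4 = -3)
o(p) = 1/(-3 + p)
(-31723 + 1/25537) + o(92) = (-31723 + 1/25537) + 1/(-3 + 92) = (-31723 + 1/25537) + 1/89 = -810110250/25537 + 1/89 = -72099786713/2272793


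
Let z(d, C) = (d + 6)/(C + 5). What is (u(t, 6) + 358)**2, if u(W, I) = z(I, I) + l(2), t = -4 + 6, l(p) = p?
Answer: 15776784/121 ≈ 1.3039e+5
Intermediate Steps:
z(d, C) = (6 + d)/(5 + C)
t = 2
u(W, I) = 2 + (6 + I)/(5 + I) (u(W, I) = (6 + I)/(5 + I) + 2 = 2 + (6 + I)/(5 + I))
(u(t, 6) + 358)**2 = ((16 + 3*6)/(5 + 6) + 358)**2 = ((16 + 18)/11 + 358)**2 = ((1/11)*34 + 358)**2 = (34/11 + 358)**2 = (3972/11)**2 = 15776784/121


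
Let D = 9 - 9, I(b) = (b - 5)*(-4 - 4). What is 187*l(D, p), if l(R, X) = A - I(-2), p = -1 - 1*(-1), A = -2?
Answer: -10846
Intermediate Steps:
I(b) = 40 - 8*b (I(b) = (-5 + b)*(-8) = 40 - 8*b)
p = 0 (p = -1 + 1 = 0)
D = 0
l(R, X) = -58 (l(R, X) = -2 - (40 - 8*(-2)) = -2 - (40 + 16) = -2 - 1*56 = -2 - 56 = -58)
187*l(D, p) = 187*(-58) = -10846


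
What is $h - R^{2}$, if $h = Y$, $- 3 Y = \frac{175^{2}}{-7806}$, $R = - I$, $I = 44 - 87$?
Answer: $- \frac{43269257}{23418} \approx -1847.7$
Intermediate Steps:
$I = -43$
$R = 43$ ($R = \left(-1\right) \left(-43\right) = 43$)
$Y = \frac{30625}{23418}$ ($Y = - \frac{175^{2} \frac{1}{-7806}}{3} = - \frac{30625 \left(- \frac{1}{7806}\right)}{3} = \left(- \frac{1}{3}\right) \left(- \frac{30625}{7806}\right) = \frac{30625}{23418} \approx 1.3078$)
$h = \frac{30625}{23418} \approx 1.3078$
$h - R^{2} = \frac{30625}{23418} - 43^{2} = \frac{30625}{23418} - 1849 = - \frac{43269257}{23418}$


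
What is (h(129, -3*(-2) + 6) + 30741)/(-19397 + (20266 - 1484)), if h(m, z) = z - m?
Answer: -10208/205 ≈ -49.795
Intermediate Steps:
(h(129, -3*(-2) + 6) + 30741)/(-19397 + (20266 - 1484)) = (((-3*(-2) + 6) - 1*129) + 30741)/(-19397 + (20266 - 1484)) = (((6 + 6) - 129) + 30741)/(-19397 + 18782) = ((12 - 129) + 30741)/(-615) = (-117 + 30741)*(-1/615) = 30624*(-1/615) = -10208/205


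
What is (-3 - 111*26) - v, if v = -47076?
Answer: 44187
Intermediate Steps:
(-3 - 111*26) - v = (-3 - 111*26) - 1*(-47076) = (-3 - 2886) + 47076 = -2889 + 47076 = 44187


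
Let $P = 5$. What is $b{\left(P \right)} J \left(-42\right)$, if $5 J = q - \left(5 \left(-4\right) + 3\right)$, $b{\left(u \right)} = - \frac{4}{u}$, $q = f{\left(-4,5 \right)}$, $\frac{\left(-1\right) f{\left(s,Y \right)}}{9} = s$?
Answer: $\frac{8904}{25} \approx 356.16$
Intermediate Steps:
$f{\left(s,Y \right)} = - 9 s$
$q = 36$ ($q = \left(-9\right) \left(-4\right) = 36$)
$J = \frac{53}{5}$ ($J = \frac{36 - \left(5 \left(-4\right) + 3\right)}{5} = \frac{36 - \left(-20 + 3\right)}{5} = \frac{36 - -17}{5} = \frac{36 + 17}{5} = \frac{1}{5} \cdot 53 = \frac{53}{5} \approx 10.6$)
$b{\left(P \right)} J \left(-42\right) = - \frac{4}{5} \cdot \frac{53}{5} \left(-42\right) = \left(-4\right) \frac{1}{5} \cdot \frac{53}{5} \left(-42\right) = \left(- \frac{4}{5}\right) \frac{53}{5} \left(-42\right) = \left(- \frac{212}{25}\right) \left(-42\right) = \frac{8904}{25}$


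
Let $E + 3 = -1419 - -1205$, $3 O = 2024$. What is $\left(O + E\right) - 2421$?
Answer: $- \frac{5890}{3} \approx -1963.3$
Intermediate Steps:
$O = \frac{2024}{3}$ ($O = \frac{1}{3} \cdot 2024 = \frac{2024}{3} \approx 674.67$)
$E = -217$ ($E = -3 - 214 = -217$)
$\left(O + E\right) - 2421 = \left(\frac{2024}{3} - 217\right) - 2421 = \frac{1373}{3} - 2421 = - \frac{5890}{3}$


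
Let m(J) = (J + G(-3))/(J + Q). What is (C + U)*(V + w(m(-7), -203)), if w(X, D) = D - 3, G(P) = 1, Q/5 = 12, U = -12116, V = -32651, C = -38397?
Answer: 1659705641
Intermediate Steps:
Q = 60 (Q = 5*12 = 60)
m(J) = (1 + J)/(60 + J) (m(J) = (J + 1)/(J + 60) = (1 + J)/(60 + J))
w(X, D) = -3 + D
(C + U)*(V + w(m(-7), -203)) = (-38397 - 12116)*(-32651 + (-3 - 203)) = -50513*(-32651 - 206) = -50513*(-32857) = 1659705641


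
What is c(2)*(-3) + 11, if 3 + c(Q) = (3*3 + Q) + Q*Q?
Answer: -25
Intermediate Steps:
c(Q) = 6 + Q + Q**2 (c(Q) = -3 + ((3*3 + Q) + Q*Q) = -3 + ((9 + Q) + Q**2) = -3 + (9 + Q + Q**2) = 6 + Q + Q**2)
c(2)*(-3) + 11 = (6 + 2 + 2**2)*(-3) + 11 = (6 + 2 + 4)*(-3) + 11 = 12*(-3) + 11 = -36 + 11 = -25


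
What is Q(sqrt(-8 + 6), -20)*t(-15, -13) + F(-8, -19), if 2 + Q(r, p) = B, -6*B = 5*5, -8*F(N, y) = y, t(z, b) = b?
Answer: 1981/24 ≈ 82.542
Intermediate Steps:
F(N, y) = -y/8
B = -25/6 (B = -5*5/6 = -1/6*25 = -25/6 ≈ -4.1667)
Q(r, p) = -37/6 (Q(r, p) = -2 - 25/6 = -37/6)
Q(sqrt(-8 + 6), -20)*t(-15, -13) + F(-8, -19) = -37/6*(-13) - 1/8*(-19) = 481/6 + 19/8 = 1981/24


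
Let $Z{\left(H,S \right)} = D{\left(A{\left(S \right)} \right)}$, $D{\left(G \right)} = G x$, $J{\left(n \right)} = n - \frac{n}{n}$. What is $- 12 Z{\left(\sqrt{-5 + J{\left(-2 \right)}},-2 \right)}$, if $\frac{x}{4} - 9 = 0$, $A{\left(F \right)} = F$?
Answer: $864$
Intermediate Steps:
$x = 36$ ($x = 36 + 4 \cdot 0 = 36 + 0 = 36$)
$J{\left(n \right)} = -1 + n$ ($J{\left(n \right)} = n - 1 = -1 + n$)
$D{\left(G \right)} = 36 G$ ($D{\left(G \right)} = G 36 = 36 G$)
$Z{\left(H,S \right)} = 36 S$
$- 12 Z{\left(\sqrt{-5 + J{\left(-2 \right)}},-2 \right)} = - 12 \cdot 36 \left(-2\right) = \left(-12\right) \left(-72\right) = 864$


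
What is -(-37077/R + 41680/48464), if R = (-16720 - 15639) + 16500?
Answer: -153618928/48036911 ≈ -3.1979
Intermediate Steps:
R = -15859 (R = -32359 + 16500 = -15859)
-(-37077/R + 41680/48464) = -(-37077/(-15859) + 41680/48464) = -(-37077*(-1/15859) + 41680*(1/48464)) = -(37077/15859 + 2605/3029) = -1*153618928/48036911 = -153618928/48036911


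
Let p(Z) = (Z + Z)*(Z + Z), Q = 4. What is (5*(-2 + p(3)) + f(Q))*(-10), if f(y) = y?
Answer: -1740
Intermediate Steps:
p(Z) = 4*Z**2 (p(Z) = (2*Z)*(2*Z) = 4*Z**2)
(5*(-2 + p(3)) + f(Q))*(-10) = (5*(-2 + 4*3**2) + 4)*(-10) = (5*(-2 + 4*9) + 4)*(-10) = (5*(-2 + 36) + 4)*(-10) = (5*34 + 4)*(-10) = (170 + 4)*(-10) = 174*(-10) = -1740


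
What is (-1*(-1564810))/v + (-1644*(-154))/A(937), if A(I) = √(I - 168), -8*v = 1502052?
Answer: -3129620/375513 + 253176*√769/769 ≈ 9121.4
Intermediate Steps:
v = -375513/2 (v = -⅛*1502052 = -375513/2 ≈ -1.8776e+5)
A(I) = √(-168 + I)
(-1*(-1564810))/v + (-1644*(-154))/A(937) = (-1*(-1564810))/(-375513/2) + (-1644*(-154))/(√(-168 + 937)) = 1564810*(-2/375513) + 253176/(√769) = -3129620/375513 + 253176*(√769/769) = -3129620/375513 + 253176*√769/769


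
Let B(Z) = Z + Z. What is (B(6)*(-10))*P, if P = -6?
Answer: 720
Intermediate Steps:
B(Z) = 2*Z
(B(6)*(-10))*P = ((2*6)*(-10))*(-6) = (12*(-10))*(-6) = -120*(-6) = 720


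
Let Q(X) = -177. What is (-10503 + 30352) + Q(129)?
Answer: 19672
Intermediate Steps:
(-10503 + 30352) + Q(129) = (-10503 + 30352) - 177 = 19849 - 177 = 19672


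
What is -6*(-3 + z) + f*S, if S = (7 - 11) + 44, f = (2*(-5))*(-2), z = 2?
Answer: 806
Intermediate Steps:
f = 20 (f = -10*(-2) = 20)
S = 40 (S = -4 + 44 = 40)
-6*(-3 + z) + f*S = -6*(-3 + 2) + 20*40 = -6*(-1) + 800 = 6 + 800 = 806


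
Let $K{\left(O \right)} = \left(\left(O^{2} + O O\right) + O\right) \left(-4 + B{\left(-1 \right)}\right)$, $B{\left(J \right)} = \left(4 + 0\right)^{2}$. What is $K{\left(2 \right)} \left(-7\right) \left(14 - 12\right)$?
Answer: $-1680$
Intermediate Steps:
$B{\left(J \right)} = 16$ ($B{\left(J \right)} = 4^{2} = 16$)
$K{\left(O \right)} = 12 O + 24 O^{2}$ ($K{\left(O \right)} = \left(\left(O^{2} + O O\right) + O\right) \left(-4 + 16\right) = \left(\left(O^{2} + O^{2}\right) + O\right) 12 = \left(2 O^{2} + O\right) 12 = \left(O + 2 O^{2}\right) 12 = 12 O + 24 O^{2}$)
$K{\left(2 \right)} \left(-7\right) \left(14 - 12\right) = 12 \cdot 2 \left(1 + 2 \cdot 2\right) \left(-7\right) \left(14 - 12\right) = 12 \cdot 2 \left(1 + 4\right) \left(-7\right) 2 = 12 \cdot 2 \cdot 5 \left(-7\right) 2 = 120 \left(-7\right) 2 = \left(-840\right) 2 = -1680$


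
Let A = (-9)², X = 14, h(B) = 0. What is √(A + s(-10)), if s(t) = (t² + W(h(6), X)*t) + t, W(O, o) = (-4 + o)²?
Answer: I*√829 ≈ 28.792*I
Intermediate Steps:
A = 81
s(t) = t² + 101*t (s(t) = (t² + (-4 + 14)²*t) + t = (t² + 10²*t) + t = (t² + 100*t) + t = t² + 101*t)
√(A + s(-10)) = √(81 - 10*(101 - 10)) = √(81 - 10*91) = √(81 - 910) = √(-829) = I*√829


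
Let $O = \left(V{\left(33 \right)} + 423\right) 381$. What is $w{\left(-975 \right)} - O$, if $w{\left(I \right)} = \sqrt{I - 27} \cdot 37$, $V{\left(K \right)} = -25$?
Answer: $-151638 + 37 i \sqrt{1002} \approx -1.5164 \cdot 10^{5} + 1171.2 i$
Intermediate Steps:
$w{\left(I \right)} = 37 \sqrt{-27 + I}$ ($w{\left(I \right)} = \sqrt{-27 + I} 37 = 37 \sqrt{-27 + I}$)
$O = 151638$ ($O = \left(-25 + 423\right) 381 = 398 \cdot 381 = 151638$)
$w{\left(-975 \right)} - O = 37 \sqrt{-27 - 975} - 151638 = 37 \sqrt{-1002} - 151638 = 37 i \sqrt{1002} - 151638 = -151638 + 37 i \sqrt{1002}$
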